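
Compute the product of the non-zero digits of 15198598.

129600

1×5×1×9×8×5×9×8 = 129600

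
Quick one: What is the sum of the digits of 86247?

27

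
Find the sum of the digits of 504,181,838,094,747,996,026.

5+0+4+1+8+1+8+3+8+0+9+4+7+4+7+9+9+6+0+2+6 = 101

101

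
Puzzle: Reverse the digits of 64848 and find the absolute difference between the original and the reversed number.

19998

Reverse of 64848 is 84846.
|64848 − 84846| = 19998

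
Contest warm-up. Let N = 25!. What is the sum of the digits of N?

25! = 15511210043330985984000000
Sum of its 26 digits: 72.

72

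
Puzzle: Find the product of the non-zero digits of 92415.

9×2×4×1×5 = 360

360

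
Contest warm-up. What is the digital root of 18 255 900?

3

1+8+2+5+5+9+0+0 = 30
3+0 = 3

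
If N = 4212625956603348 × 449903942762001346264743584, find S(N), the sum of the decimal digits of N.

204

4212625956603348 × 449903942762001346264743584 = 1895277027257393845839370457909006815919232
Sum of its 43 digits: 204.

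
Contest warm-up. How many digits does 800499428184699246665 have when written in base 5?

30

800499428184699246665 in base 5 is 412210033442022334231001343130, which has 30 digits.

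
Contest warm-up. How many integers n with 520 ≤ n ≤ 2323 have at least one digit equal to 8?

The integers in [520, 2323] that have at least one digit equal to 8: 528, 538, 548, 558, 568, 578, …, 2308, 2318.
504 qualify.

504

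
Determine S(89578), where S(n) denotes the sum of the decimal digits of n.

8+9+5+7+8 = 37

37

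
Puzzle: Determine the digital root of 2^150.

The digital root of n equals n mod 9 (or 9 when 9 | n), so we need 2^150 mod 9.
2^150 ≡ 1 (mod 9), so the digital root is 1.

1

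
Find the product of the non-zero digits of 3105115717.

3675

3×1×5×1×1×5×7×1×7 = 3675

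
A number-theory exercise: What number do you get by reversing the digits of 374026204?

402620473

Reversing 374026204 gives 402620473.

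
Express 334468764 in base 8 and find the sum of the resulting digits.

35

334468764 in base 8 is 2373713234.
Digit sum: 2+3+7+3+7+1+3+2+3+4 = 35.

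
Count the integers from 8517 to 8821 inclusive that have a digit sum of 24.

The integers in [8517, 8821] that have a digit sum of 24: 8529, 8538, 8547, 8556, 8565, 8574, …, 8808, 8817.
29 qualify.

29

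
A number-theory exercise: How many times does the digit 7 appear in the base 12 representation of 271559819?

271559819 in base 12 is 76B4080B.
The digit 7 appears 1 time.

1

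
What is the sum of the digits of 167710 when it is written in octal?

167710 in base 8 is 507436.
Digit sum: 5+0+7+4+3+6 = 25.

25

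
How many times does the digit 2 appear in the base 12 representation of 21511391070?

2

21511391070 in base 12 is 4204155826.
The digit 2 appears 2 times.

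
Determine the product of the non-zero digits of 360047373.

31752

3×6×4×7×3×7×3 = 31752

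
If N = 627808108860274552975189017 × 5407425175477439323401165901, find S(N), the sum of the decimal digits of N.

627808108860274552975189017 × 5407425175477439323401165901 = 3394825373219929453889923230721942979225179423650109317
Sum of its 55 digits: 252.

252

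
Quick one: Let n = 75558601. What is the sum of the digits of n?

37

7+5+5+5+8+6+0+1 = 37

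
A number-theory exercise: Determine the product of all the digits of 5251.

50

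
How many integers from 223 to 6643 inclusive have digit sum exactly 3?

11

The integers in [223, 6643] that have digit sum exactly 3: 300, 1002, 1011, 1020, 1101, 1110, …, 2100, 3000.
11 qualify.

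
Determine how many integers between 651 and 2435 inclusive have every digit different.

The integers in [651, 2435] that have every digit different: 651, 652, 653, 654, 657, 658, …, 2431, 2435.
936 qualify.

936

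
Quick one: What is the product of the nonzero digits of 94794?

9×4×7×9×4 = 9072

9072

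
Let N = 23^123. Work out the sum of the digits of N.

746

23^123 = 310830645388221229862399853154632371436178147989403533068374140330232726646012654829356036792658947360110570975113008772299548005313894389199908475841673438748632602567
Sum of its 168 digits: 746.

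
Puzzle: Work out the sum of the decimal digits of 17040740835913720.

1+7+0+4+0+7+4+0+8+3+5+9+1+3+7+2+0 = 61

61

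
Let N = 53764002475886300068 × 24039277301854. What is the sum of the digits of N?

53764002475886300068 × 24039277301854 = 1292447764375395791195954056726072
Sum of its 34 digits: 163.

163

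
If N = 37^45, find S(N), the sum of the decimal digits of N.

343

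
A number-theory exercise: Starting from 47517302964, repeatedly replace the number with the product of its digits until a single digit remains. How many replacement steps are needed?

1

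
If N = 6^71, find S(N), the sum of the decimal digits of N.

6^71 = 17731226487286087467952245958742732290027975938309881856
Sum of its 56 digits: 279.

279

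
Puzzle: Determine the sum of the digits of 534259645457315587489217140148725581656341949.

212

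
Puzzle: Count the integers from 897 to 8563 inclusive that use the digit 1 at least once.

The integers in [897, 8563] that use the digit 1 at least once: 901, 910, 911, 912, 913, 914, …, 8551, 8561.
2837 qualify.

2837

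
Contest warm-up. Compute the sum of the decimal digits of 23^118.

787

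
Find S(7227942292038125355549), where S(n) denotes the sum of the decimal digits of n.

7+2+2+7+9+4+2+2+9+2+0+3+8+1+2+5+3+5+5+5+4+9 = 96

96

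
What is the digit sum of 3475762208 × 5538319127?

3475762208 × 5538319127 = 19249880317470152416
Sum of its 20 digits: 82.

82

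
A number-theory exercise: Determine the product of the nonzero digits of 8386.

1152

8×3×8×6 = 1152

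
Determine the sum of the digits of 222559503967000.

2+2+2+5+5+9+5+0+3+9+6+7+0+0+0 = 55

55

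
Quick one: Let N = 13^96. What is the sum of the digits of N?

424

13^96 = 86808413954902578113899124146033582025796522106191700214004730205740649831517648547259748010923363334343041
Sum of its 107 digits: 424.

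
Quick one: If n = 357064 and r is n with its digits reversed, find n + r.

Reverse of 357064 is 460753.
357064 + 460753 = 817817

817817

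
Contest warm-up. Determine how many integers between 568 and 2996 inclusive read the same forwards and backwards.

The integers in [568, 2996] that read the same forwards and backwards: 575, 585, 595, 606, 616, 626, …, 2882, 2992.
63 qualify.

63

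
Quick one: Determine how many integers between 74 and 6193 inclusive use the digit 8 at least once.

1656

The integers in [74, 6193] that use the digit 8 at least once: 78, 80, 81, 82, 83, 84, …, 6188, 6189.
1656 qualify.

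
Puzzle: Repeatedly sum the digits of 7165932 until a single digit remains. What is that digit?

7+1+6+5+9+3+2 = 33
3+3 = 6
(Equivalently, 7165932 mod 9 = 6.)

6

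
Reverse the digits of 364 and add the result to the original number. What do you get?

Reverse of 364 is 463.
364 + 463 = 827

827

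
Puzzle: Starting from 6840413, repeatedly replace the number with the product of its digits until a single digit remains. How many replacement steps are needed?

6840413 → 0 (1 step)

1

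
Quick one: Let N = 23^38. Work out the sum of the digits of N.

241

23^38 = 5567468501746134532846058029734065138452687762629169
Sum of its 52 digits: 241.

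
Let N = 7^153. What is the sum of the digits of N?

7^153 = 1995262876301749705743355733163350069567511859853733802691255552209426302648784449479340269807714289948321871472250346731193598407
Sum of its 130 digits: 595.

595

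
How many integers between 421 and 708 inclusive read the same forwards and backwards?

The integers in [421, 708] that read the same forwards and backwards: 424, 434, 444, 454, 464, 474, …, 696, 707.
29 qualify.

29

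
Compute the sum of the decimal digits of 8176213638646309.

8+1+7+6+2+1+3+6+3+8+6+4+6+3+0+9 = 73

73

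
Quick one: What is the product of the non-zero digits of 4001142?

32

4×1×1×4×2 = 32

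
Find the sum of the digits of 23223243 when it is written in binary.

23223243 in base 2 is 1011000100101101111001011.
Digit sum: 1+0+1+1+0+0+0+1+0+0+1+0+1+1+0+1+1+1+1+0+0+1+0+1+1 = 14.

14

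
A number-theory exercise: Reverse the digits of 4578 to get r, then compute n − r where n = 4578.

Reverse of 4578 is 8754.
4578 − 8754 = -4176

-4176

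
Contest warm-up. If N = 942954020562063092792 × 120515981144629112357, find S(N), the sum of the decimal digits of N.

942954020562063092792 × 120515981144629112357 = 113641028962309807999077420291137084830744
Sum of its 42 digits: 178.

178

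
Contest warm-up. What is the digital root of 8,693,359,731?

9

8+6+9+3+3+5+9+7+3+1 = 54
5+4 = 9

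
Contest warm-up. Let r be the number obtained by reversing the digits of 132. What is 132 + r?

363

Reverse of 132 is 231.
132 + 231 = 363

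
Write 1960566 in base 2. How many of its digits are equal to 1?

14

1960566 in base 2 is 111011110101001110110.
The digit 1 appears 14 times.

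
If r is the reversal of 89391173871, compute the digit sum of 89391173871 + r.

51

Reversal of 89391173871 is 17837119398; 89391173871 + 17837119398 = 107228293269.
Digit sum of 107228293269: 1+0+7+2+2+8+2+9+3+2+6+9 = 51.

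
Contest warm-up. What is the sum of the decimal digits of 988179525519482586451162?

9+8+8+1+7+9+5+2+5+5+1+9+4+8+2+5+8+6+4+5+1+1+6+2 = 121

121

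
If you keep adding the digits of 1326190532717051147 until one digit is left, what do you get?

1+3+2+6+1+9+0+5+3+2+7+1+7+0+5+1+1+4+7 = 65
6+5 = 11
1+1 = 2

2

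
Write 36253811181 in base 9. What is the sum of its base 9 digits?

36253811181 in base 9 is 113516842473.
Digit sum: 1+1+3+5+1+6+8+4+2+4+7+3 = 45.

45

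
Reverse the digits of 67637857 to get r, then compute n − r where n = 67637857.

-8235819

Reverse of 67637857 is 75873676.
67637857 − 75873676 = -8235819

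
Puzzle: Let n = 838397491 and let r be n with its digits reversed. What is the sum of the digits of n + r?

32

Reversal of 838397491 is 194793838; 838397491 + 194793838 = 1033191329.
Digit sum of 1033191329: 1+0+3+3+1+9+1+3+2+9 = 32.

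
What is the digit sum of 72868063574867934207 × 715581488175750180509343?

180

72868063574867934207 × 715581488175750180509343 = 52143037373389171089980481034522365472796001
Sum of its 44 digits: 180.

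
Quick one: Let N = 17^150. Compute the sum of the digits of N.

802

17^150 = 36926505171389432251064150202562814007472190016867877501650856866068714188255953768088437087198019533295018612411027616169487104837532697335951669148723663600469236692245142217080369249
Sum of its 185 digits: 802.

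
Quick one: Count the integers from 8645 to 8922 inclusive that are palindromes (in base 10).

3

The integers in [8645, 8922] that are palindromes (in base 10): 8668, 8778, 8888.
3 qualify.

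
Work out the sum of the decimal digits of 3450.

12

3+4+5+0 = 12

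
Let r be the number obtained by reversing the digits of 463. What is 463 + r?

Reverse of 463 is 364.
463 + 364 = 827

827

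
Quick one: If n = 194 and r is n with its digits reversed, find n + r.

Reverse of 194 is 491.
194 + 491 = 685

685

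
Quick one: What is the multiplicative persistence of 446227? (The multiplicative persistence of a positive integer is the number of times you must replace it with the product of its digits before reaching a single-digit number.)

446227 → 2688 → 768 → 336 → 54 → 20 → 0 (6 steps)

6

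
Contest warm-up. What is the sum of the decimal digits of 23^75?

494

23^75 = 1347682848605884696513664028966541886037905988574062509928993915940186470356144025219775950324148244807
Sum of its 103 digits: 494.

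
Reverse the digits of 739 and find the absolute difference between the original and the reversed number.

198

Reverse of 739 is 937.
|739 − 937| = 198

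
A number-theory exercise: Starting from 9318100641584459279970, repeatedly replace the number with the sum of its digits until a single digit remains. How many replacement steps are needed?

9318100641584459279970 → 102 → 3 (2 steps)

2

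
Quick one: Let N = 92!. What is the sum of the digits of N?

540

92! = 12438414054641307255475324325873553077577991715875414356840239582938137710983519518443046123837041347353107486982656753664000000000000000000000
Sum of its 143 digits: 540.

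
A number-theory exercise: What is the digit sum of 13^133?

679

13^133 = 14271376276164604420193286714828883608207728770201760647866120065582994888986242465012563473349463772788717720324507874983163683035744195473537090653
Sum of its 149 digits: 679.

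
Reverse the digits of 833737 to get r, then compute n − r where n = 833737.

96399

Reverse of 833737 is 737338.
833737 − 737338 = 96399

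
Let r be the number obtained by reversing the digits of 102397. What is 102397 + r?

Reverse of 102397 is 793201.
102397 + 793201 = 895598

895598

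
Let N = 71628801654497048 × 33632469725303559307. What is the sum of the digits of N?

140

71628801654497048 × 33632469725303559307 = 2409053503104645466353351377324425736
Sum of its 37 digits: 140.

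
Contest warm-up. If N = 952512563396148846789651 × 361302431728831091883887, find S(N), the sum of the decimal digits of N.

192

952512563396148846789651 × 361302431728831091883887 = 344145105407290965996082753268206001581605253437
Sum of its 48 digits: 192.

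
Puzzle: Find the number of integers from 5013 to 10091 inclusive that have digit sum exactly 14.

189

The integers in [5013, 10091] that have digit sum exactly 14: 5018, 5027, 5036, 5045, 5054, 5063, …, 10076, 10085.
189 qualify.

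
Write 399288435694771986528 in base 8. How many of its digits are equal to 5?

2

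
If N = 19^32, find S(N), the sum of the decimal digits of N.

19^32 = 83198449060887472631428936505541918917761
Sum of its 41 digits: 199.

199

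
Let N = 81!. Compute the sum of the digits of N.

81! = 5797126020747367985879734231578109105412357244731625958745865049716390179693892056256184534249745940480000000000000000000
Sum of its 121 digits: 486.

486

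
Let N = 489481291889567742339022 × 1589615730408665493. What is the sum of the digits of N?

216

489481291889567742339022 × 1589615730408665493 = 778087161328412419587023466995933398767846
Sum of its 42 digits: 216.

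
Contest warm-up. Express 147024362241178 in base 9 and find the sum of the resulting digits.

58

147024362241178 in base 9 is 637511517047137.
Digit sum: 6+3+7+5+1+1+5+1+7+0+4+7+1+3+7 = 58.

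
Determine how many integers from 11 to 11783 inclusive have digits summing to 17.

The integers in [11, 11783] that have digits summing to 17: 89, 98, 179, 188, 197, 269, …, 11771, 11780.
787 qualify.

787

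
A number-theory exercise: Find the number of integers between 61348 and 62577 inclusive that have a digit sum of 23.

94

The integers in [61348, 62577] that have a digit sum of 23: 61349, 61358, 61367, 61376, 61385, 61394, …, 62564, 62573.
94 qualify.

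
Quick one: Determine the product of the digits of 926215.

1080

9×2×6×2×1×5 = 1080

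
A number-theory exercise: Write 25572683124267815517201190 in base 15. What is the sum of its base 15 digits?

166

25572683124267815517201190 in base 15 is 51D87490D8DEC3535E25CA.
Digit sum: 5+1+13+8+7+4+9+0+13+8+13+14+12+3+5+3+5+14+2+5+12+10 = 166.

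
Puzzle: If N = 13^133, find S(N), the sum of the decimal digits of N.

679

13^133 = 14271376276164604420193286714828883608207728770201760647866120065582994888986242465012563473349463772788717720324507874983163683035744195473537090653
Sum of its 149 digits: 679.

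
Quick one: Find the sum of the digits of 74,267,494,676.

7+4+2+6+7+4+9+4+6+7+6 = 62

62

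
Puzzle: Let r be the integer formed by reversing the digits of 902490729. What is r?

Reversing 902490729 gives 927094209.

927094209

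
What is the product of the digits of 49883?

6912

4×9×8×8×3 = 6912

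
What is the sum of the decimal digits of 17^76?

17^76 = 3266765984047762476113020857636095423501569427358254713188473809448582822334363925830408857281
Sum of its 94 digits: 424.

424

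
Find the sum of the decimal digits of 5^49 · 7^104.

614

5^49 · 7^104 = 137951483118730847671757887226988624769108768940562114615784897798381990600593814236816587737166628357954323291778564453125
Sum of its 123 digits: 614.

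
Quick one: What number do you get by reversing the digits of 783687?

786387

Reversing 783687 gives 786387.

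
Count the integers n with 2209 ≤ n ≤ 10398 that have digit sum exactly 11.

232

The integers in [2209, 10398] that have digit sum exactly 11: 2216, 2225, 2234, 2243, 2252, 2261, …, 10361, 10370.
232 qualify.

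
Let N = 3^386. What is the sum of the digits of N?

837

3^386 = 14750417802530881072502094739885371662770122409906339715534686344248119850156447628362069360986269022056164766032427956749652735167596646914112360848363277501476652958394736238608965129
Sum of its 185 digits: 837.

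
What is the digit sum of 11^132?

11^132 = 290960772357257879876883248608621202372989586780563261379063005175582549907087372177167528359950211681310311195818109429451544229324975921
Sum of its 138 digits: 631.

631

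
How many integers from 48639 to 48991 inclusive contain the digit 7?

The integers in [48639, 48991] that contain the digit 7: 48647, 48657, 48667, 48670, 48671, 48672, …, 48979, 48987.
152 qualify.

152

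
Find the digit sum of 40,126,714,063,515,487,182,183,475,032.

108

4+0+1+2+6+7+1+4+0+6+3+5+1+5+4+8+7+1+8+2+1+8+3+4+7+5+0+3+2 = 108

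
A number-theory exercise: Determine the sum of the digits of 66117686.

41

6+6+1+1+7+6+8+6 = 41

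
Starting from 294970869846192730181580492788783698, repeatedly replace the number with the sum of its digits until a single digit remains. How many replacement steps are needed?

3

294970869846192730181580492788783698 → 196 → 16 → 7 (3 steps)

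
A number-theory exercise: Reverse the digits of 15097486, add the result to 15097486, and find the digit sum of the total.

Reversal of 15097486 is 68479051; 15097486 + 68479051 = 83576537.
Digit sum of 83576537: 8+3+5+7+6+5+3+7 = 44.

44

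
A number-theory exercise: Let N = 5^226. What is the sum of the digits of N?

5^226 = 92730153767185534643293381538690987834189119468944775061325976472939533502390733974932802068080210938408472978400028975676239184622318134643137454986572265625
Sum of its 158 digits: 733.

733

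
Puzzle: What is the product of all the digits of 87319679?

571536

8×7×3×1×9×6×7×9 = 571536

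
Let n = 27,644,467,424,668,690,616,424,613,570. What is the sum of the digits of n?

130

2+7+6+4+4+4+6+7+4+2+4+6+6+8+6+9+0+6+1+6+4+2+4+6+1+3+5+7+0 = 130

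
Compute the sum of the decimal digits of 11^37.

200

11^37 = 340039485861577398992406882305761986971
Sum of its 39 digits: 200.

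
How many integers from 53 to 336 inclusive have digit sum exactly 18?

6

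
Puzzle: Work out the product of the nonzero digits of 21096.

2×1×9×6 = 108

108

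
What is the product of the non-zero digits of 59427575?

441000

5×9×4×2×7×5×7×5 = 441000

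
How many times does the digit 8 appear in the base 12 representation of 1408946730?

1

1408946730 in base 12 is 333A2A836.
The digit 8 appears 1 time.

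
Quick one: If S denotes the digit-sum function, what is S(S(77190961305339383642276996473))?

7

First digit sum: 142.
1+4+2 = 7.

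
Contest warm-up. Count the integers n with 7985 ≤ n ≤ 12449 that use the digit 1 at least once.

The integers in [7985, 12449] that use the digit 1 at least once: 7991, 8001, 8010, 8011, 8012, 8013, …, 12448, 12449.
2993 qualify.

2993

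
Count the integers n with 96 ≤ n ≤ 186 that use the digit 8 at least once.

16

The integers in [96, 186] that use the digit 8 at least once: 98, 108, 118, 128, 138, 148, …, 185, 186.
16 qualify.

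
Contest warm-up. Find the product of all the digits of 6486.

6×4×8×6 = 1152

1152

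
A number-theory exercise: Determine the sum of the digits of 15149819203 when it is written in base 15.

15149819203 in base 15 is 5DA05A4BD.
Digit sum: 5+13+10+0+5+10+4+11+13 = 71.

71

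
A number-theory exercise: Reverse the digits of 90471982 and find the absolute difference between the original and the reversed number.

Reverse of 90471982 is 28917409.
|90471982 − 28917409| = 61554573

61554573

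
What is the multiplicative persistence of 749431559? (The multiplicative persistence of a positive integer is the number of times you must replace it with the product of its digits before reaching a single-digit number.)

749431559 → 680400 → 0 (2 steps)

2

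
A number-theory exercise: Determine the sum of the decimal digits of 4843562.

32

4+8+4+3+5+6+2 = 32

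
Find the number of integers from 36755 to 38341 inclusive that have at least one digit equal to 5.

The integers in [36755, 38341] that have at least one digit equal to 5: 36755, 36756, 36757, 36758, 36759, 36765, …, 38325, 38335.
379 qualify.

379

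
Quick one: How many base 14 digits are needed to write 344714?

344714 in base 14 is 8D8A6, which has 5 digits.

5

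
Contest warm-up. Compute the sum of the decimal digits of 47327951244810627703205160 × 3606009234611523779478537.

47327951244810627703205160 × 3606009234611523779478537 = 170665029244031085699296543353711493204708327650920
Sum of its 51 digits: 207.

207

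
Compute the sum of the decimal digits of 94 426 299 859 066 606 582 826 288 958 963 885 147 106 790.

236

9+4+4+2+6+2+9+9+8+5+9+0+6+6+6+0+6+5+8+2+8+2+6+2+8+8+9+5+8+9+6+3+8+8+5+1+4+7+1+0+6+7+9+0 = 236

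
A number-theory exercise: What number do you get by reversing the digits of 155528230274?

472032825551

Reversing 155528230274 gives 472032825551.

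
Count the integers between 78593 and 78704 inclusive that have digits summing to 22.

3

The integers in [78593, 78704] that have digits summing to 22: 78601, 78610, 78700.
3 qualify.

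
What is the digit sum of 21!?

21! = 51090942171709440000
Sum of its 20 digits: 63.

63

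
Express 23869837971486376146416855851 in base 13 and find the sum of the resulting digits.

23869837971486376146416855851 in base 13 is 34C8AA19B7C770442BA6602845.
Digit sum: 3+4+12+8+10+10+1+9+11+7+12+7+7+0+4+4+2+11+10+6+6+0+2+8+4+5 = 163.

163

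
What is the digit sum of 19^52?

19^52 = 3127427491907749548018497790443751608857168317658177523074947729361
Sum of its 67 digits: 325.

325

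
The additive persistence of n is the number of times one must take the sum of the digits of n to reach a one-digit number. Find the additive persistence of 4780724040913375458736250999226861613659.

3

4780724040913375458736250999226861613659 → 186 → 15 → 6 (3 steps)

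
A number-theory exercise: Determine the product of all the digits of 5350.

0

5×3×5×0 = 0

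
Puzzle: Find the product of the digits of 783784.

37632

7×8×3×7×8×4 = 37632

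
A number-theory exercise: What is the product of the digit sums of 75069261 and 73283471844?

1836

S(75069261) = 7+5+0+6+9+2+6+1 = 36.
S(73283471844) = 7+3+2+8+3+4+7+1+8+4+4 = 51.
36 · 51 = 1836.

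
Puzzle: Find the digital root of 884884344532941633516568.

8+8+4+8+8+4+3+4+4+5+3+2+9+4+1+6+3+3+5+1+6+5+6+8 = 118
1+1+8 = 10
1+0 = 1

1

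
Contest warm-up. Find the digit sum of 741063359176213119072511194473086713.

138

7+4+1+0+6+3+3+5+9+1+7+6+2+1+3+1+1+9+0+7+2+5+1+1+1+9+4+4+7+3+0+8+6+7+1+3 = 138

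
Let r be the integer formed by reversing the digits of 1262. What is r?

2621

Reversing 1262 gives 2621.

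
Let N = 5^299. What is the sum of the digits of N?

938

5^299 = 98181869305954531061915439099725512859504310249988991302230982343742105094434317129201957680746639045543671431302637570263358372208494378056150296482179269045062109289197238570778836219687946140766143798828125
Sum of its 209 digits: 938.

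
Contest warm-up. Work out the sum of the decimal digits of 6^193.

693

6^193 = 1524724307741867429687410306351357925893735515812505106508198584444704966669594975348194370644565533896364938652678218703398152579581030101108880572416
Sum of its 151 digits: 693.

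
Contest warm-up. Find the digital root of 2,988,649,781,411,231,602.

1

2+9+8+8+6+4+9+7+8+1+4+1+1+2+3+1+6+0+2 = 82
8+2 = 10
1+0 = 1
(Equivalently, 2,988,649,781,411,231,602 mod 9 = 1.)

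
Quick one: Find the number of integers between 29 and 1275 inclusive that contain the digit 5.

The integers in [29, 1275] that contain the digit 5: 35, 45, 50, 51, 52, 53, …, 1265, 1275.
323 qualify.

323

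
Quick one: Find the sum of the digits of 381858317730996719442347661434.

3+8+1+8+5+8+3+1+7+7+3+0+9+9+6+7+1+9+4+4+2+3+4+7+6+6+1+4+3+4 = 143

143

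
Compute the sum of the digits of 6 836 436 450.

6+8+3+6+4+3+6+4+5+0 = 45

45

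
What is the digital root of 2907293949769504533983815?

2+9+0+7+2+9+3+9+4+9+7+6+9+5+0+4+5+3+3+9+8+3+8+1+5 = 130
1+3+0 = 4
(Equivalently, 2907293949769504533983815 mod 9 = 4.)

4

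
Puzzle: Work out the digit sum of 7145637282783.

63

7+1+4+5+6+3+7+2+8+2+7+8+3 = 63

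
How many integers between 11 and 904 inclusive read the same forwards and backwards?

The integers in [11, 904] that read the same forwards and backwards: 11, 22, 33, 44, 55, 66, …, 888, 898.
89 qualify.

89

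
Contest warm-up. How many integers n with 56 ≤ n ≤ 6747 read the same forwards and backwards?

The integers in [56, 6747] that read the same forwards and backwards: 66, 77, 88, 99, 101, 111, …, 6556, 6666.
151 qualify.

151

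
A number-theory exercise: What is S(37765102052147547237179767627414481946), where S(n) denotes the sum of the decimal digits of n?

171

3+7+7+6+5+1+0+2+0+5+2+1+4+7+5+4+7+2+3+7+1+7+9+7+6+7+6+2+7+4+1+4+4+8+1+9+4+6 = 171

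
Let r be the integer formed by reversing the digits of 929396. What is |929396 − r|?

235467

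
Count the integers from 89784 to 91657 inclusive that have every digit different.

The integers in [89784, 91657] that have every digit different: 90123, 90124, 90125, 90126, 90127, 90128, …, 91654, 91657.
575 qualify.

575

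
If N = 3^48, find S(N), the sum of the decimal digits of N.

3^48 = 79766443076872509863361
Sum of its 23 digits: 117.

117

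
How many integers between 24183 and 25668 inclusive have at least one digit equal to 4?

1028

The integers in [24183, 25668] that have at least one digit equal to 4: 24183, 24184, 24185, 24186, 24187, 24188, …, 25654, 25664.
1028 qualify.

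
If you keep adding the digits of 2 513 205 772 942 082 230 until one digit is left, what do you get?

1

2+5+1+3+2+0+5+7+7+2+9+4+2+0+8+2+2+3+0 = 64
6+4 = 10
1+0 = 1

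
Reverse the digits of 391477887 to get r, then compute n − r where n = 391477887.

-397296306

Reverse of 391477887 is 788774193.
391477887 − 788774193 = -397296306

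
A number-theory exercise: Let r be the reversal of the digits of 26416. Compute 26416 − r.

Reverse of 26416 is 61462.
26416 − 61462 = -35046

-35046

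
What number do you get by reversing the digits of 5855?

Reversing 5855 gives 5585.

5585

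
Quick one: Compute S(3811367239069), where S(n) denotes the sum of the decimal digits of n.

58

3+8+1+1+3+6+7+2+3+9+0+6+9 = 58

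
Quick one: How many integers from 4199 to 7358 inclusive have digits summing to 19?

244

The integers in [4199, 7358] that have digits summing to 19: 4249, 4258, 4267, 4276, 4285, 4294, …, 7345, 7354.
244 qualify.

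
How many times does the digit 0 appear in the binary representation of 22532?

11

22532 in base 2 is 101100000000100.
The digit 0 appears 11 times.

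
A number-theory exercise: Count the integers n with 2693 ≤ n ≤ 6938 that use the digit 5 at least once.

1856

The integers in [2693, 6938] that use the digit 5 at least once: 2695, 2705, 2715, 2725, 2735, 2745, …, 6925, 6935.
1856 qualify.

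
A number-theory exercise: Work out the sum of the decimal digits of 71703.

7+1+7+0+3 = 18

18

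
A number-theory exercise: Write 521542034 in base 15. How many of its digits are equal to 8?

521542034 in base 15 is 30BC0E8E.
The digit 8 appears 1 time.

1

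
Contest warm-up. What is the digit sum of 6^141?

6^141 = 52399398790572620757964850071485835892981764632281000292535663884918080594519908885032829799212931436779667456
Sum of its 110 digits: 549.

549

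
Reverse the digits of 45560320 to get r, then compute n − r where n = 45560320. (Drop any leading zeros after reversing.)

43253766

Reverse of 45560320 is 2306554.
45560320 − 2306554 = 43253766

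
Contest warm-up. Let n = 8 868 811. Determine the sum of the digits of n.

8+8+6+8+8+1+1 = 40

40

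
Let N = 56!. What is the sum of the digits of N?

333

56! = 710998587804863451854045647463724949736497978881168458687447040000000000000
Sum of its 75 digits: 333.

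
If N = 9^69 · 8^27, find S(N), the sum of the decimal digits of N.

405

9^69 · 8^27 = 1683304948316241451901201298045703003193946589268153034385448994116401912909795595888099328
Sum of its 91 digits: 405.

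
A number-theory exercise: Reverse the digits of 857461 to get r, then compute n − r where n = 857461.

692703

Reverse of 857461 is 164758.
857461 − 164758 = 692703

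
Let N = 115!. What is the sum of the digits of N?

648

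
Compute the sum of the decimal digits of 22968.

2+2+9+6+8 = 27

27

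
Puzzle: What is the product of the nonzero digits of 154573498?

1×5×4×5×7×3×4×9×8 = 604800

604800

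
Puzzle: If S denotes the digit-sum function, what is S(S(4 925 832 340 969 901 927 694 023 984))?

11

First digit sum: 137.
1+3+7 = 11.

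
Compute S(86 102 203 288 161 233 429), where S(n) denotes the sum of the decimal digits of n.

8+6+1+0+2+2+0+3+2+8+8+1+6+1+2+3+3+4+2+9 = 71

71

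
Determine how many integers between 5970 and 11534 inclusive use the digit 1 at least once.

The integers in [5970, 11534] that use the digit 1 at least once: 5971, 5981, 5991, 6001, 6010, 6011, …, 11533, 11534.
2622 qualify.

2622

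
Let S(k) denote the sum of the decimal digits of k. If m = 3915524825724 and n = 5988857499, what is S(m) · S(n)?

S(3915524825724) = 3+9+1+5+5+2+4+8+2+5+7+2+4 = 57.
S(5988857499) = 5+9+8+8+8+5+7+4+9+9 = 72.
57 · 72 = 4104.

4104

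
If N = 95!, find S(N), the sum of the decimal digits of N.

95! = 10329978488239059262599702099394727095397746340117372869212250571234293987594703124871765375385424468563282236864226607350415360000000000000000000000
Sum of its 149 digits: 585.

585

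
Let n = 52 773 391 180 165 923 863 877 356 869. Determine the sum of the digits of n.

148

5+2+7+7+3+3+9+1+1+8+0+1+6+5+9+2+3+8+6+3+8+7+7+3+5+6+8+6+9 = 148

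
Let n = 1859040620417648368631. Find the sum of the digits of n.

92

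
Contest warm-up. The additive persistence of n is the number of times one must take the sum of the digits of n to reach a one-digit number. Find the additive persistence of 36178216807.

36178216807 → 49 → 13 → 4 (3 steps)

3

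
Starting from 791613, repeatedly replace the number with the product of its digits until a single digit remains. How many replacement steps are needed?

3

791613 → 1134 → 12 → 2 (3 steps)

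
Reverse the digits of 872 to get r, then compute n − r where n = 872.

594

Reverse of 872 is 278.
872 − 278 = 594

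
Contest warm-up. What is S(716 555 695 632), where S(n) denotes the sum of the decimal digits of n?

60

7+1+6+5+5+5+6+9+5+6+3+2 = 60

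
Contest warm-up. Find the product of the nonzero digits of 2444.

128

2×4×4×4 = 128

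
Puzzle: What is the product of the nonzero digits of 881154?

1280

8×8×1×1×5×4 = 1280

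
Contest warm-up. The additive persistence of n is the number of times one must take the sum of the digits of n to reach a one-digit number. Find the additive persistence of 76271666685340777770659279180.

3

76271666685340777770659279180 → 149 → 14 → 5 (3 steps)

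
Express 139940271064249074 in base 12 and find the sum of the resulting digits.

78

139940271064249074 in base 12 is 90BB296083631216.
Digit sum: 9+0+11+11+2+9+6+0+8+3+6+3+1+2+1+6 = 78.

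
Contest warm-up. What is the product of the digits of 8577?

8×5×7×7 = 1960

1960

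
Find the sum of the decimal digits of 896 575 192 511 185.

73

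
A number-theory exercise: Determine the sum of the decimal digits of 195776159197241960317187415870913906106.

176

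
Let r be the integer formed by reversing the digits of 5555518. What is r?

8155555

Reversing 5555518 gives 8155555.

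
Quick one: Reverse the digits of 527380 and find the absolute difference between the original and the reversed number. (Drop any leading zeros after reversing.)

443655

Reverse of 527380 is 83725.
|527380 − 83725| = 443655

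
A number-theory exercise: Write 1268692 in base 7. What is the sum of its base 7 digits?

28

1268692 in base 7 is 13532545.
Digit sum: 1+3+5+3+2+5+4+5 = 28.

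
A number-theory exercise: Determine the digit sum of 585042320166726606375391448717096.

143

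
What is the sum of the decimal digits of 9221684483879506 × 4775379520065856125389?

170

9221684483879506 × 4775379520065856125389 = 44037043224827267509785284496303377834
Sum of its 38 digits: 170.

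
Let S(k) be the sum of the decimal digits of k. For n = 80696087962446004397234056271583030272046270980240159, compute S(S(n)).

8

First digit sum: 215.
2+1+5 = 8.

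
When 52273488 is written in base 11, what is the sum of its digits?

38

52273488 in base 11 is 27563933.
Digit sum: 2+7+5+6+3+9+3+3 = 38.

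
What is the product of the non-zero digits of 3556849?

129600

3×5×5×6×8×4×9 = 129600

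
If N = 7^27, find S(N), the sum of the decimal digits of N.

91

7^27 = 65712362363534280139543
Sum of its 23 digits: 91.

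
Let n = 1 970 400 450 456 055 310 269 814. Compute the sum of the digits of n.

89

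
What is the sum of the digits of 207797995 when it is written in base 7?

25

207797995 in base 7 is 5102153026.
Digit sum: 5+1+0+2+1+5+3+0+2+6 = 25.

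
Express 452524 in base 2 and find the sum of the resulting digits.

12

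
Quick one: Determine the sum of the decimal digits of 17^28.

17^28 = 28351092476867700887730107366063041
Sum of its 35 digits: 145.

145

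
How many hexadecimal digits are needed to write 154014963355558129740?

154014963355558129740 in base 16 is 85963112A66D8B04C, which has 17 digits.

17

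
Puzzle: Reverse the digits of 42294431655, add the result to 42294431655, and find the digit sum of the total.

72

Reversal of 42294431655 is 55613449224; 42294431655 + 55613449224 = 97907880879.
Digit sum of 97907880879: 9+7+9+0+7+8+8+0+8+7+9 = 72.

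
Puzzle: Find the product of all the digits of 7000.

0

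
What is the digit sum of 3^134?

297

3^134 = 8595044557171427132038716315969726107279416250769088168531684569
Sum of its 64 digits: 297.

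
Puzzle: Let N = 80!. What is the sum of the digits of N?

80! = 71569457046263802294811533723186532165584657342365752577109445058227039255480148842668944867280814080000000000000000000
Sum of its 119 digits: 450.

450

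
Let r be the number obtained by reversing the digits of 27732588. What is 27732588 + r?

Reverse of 27732588 is 88523772.
27732588 + 88523772 = 116256360

116256360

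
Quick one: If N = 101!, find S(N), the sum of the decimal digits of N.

639

101! = 9425947759838359420851623124482936749562312794702543768327889353416977599316221476503087861591808346911623490003549599583369706302603264000000000000000000000000
Sum of its 160 digits: 639.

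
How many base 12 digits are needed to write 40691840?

8

40691840 in base 12 is 11764628, which has 8 digits.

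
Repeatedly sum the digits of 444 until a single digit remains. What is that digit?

4+4+4 = 12
1+2 = 3

3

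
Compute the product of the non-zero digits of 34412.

3×4×4×1×2 = 96

96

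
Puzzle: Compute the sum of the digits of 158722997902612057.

82

1+5+8+7+2+2+9+9+7+9+0+2+6+1+2+0+5+7 = 82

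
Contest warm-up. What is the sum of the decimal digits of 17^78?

17^78 = 944095369389803355596663027856831577391953564506535612111468930930640435654631174564988159754209
Sum of its 96 digits: 451.

451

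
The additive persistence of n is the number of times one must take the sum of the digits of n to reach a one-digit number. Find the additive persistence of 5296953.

3

5296953 → 39 → 12 → 3 (3 steps)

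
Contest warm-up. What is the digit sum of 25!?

25! = 15511210043330985984000000
Sum of its 26 digits: 72.

72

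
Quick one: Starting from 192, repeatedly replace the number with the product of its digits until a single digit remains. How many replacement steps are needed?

192 → 18 → 8 (2 steps)

2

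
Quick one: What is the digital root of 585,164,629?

1

5+8+5+1+6+4+6+2+9 = 46
4+6 = 10
1+0 = 1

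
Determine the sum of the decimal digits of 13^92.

13^92 = 3039403870834444806340783731173053535443315083722268135359571800908254256906888713534531284301087613681
Sum of its 103 digits: 421.

421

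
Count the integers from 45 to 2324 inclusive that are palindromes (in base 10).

The integers in [45, 2324] that are palindromes (in base 10): 55, 66, 77, 88, 99, 101, …, 2112, 2222.
108 qualify.

108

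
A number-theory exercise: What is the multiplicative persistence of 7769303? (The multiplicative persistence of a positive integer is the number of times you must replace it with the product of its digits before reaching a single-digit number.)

7769303 → 0 (1 step)

1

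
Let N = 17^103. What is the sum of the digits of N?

512

17^103 = 5448022618471990029736926860094341570100152344663858103390808230203174683003214585861142522879753024803977642234575037448108913
Sum of its 127 digits: 512.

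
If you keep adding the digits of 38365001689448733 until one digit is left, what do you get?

3+8+3+6+5+0+0+1+6+8+9+4+4+8+7+3+3 = 78
7+8 = 15
1+5 = 6

6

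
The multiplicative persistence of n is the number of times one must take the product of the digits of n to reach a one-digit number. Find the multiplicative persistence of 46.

46 → 24 → 8 (2 steps)

2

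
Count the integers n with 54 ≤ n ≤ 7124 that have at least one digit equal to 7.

2017

The integers in [54, 7124] that have at least one digit equal to 7: 57, 67, 70, 71, 72, 73, …, 7123, 7124.
2017 qualify.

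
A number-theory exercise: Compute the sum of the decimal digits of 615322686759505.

6+1+5+3+2+2+6+8+6+7+5+9+5+0+5 = 70

70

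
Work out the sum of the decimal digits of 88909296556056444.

90

8+8+9+0+9+2+9+6+5+5+6+0+5+6+4+4+4 = 90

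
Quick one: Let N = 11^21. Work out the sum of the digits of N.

71

11^21 = 7400249944258160101211
Sum of its 22 digits: 71.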